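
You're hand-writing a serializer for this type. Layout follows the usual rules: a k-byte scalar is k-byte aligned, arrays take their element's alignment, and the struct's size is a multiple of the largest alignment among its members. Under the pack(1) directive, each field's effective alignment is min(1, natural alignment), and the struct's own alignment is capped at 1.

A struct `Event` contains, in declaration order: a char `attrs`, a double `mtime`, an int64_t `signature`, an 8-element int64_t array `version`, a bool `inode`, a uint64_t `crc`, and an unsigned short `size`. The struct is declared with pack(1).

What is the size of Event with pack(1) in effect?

92

0..1  attrs  (1B, 1-aligned)
1..9  mtime  (8B, 1-aligned)
9..17  signature  (8B, 1-aligned)
17..81  version  (64B, 1-aligned)
81..82  inode  (1B, 1-aligned)
82..90  crc  (8B, 1-aligned)
90..92  size  (2B, 1-aligned)
sizeof = 92, alignof = 1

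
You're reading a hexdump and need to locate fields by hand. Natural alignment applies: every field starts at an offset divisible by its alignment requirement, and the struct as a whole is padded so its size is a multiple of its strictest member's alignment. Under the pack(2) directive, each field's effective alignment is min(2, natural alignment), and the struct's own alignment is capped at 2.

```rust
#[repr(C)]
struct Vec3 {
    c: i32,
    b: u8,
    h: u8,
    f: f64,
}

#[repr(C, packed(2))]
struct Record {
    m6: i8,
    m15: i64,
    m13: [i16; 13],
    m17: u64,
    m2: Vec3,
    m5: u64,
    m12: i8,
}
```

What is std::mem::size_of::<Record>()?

70 bytes

Vec3: c at 0 (size 4, align 4) → ends 4; b at 4 (size 1, align 1) → ends 5; h at 5 (size 1, align 1) → ends 6; pad 2 to align 8 for f; f at 8 (size 8, align 8) → ends 16; total 16 bytes, alignment 8
m6 at 0 (size 1, align 1) → ends 1
pad 1 to align 2 for m15
m15 at 2 (size 8, align 2) → ends 10
m13 at 10 (size 26, align 2) → ends 36
m17 at 36 (size 8, align 2) → ends 44
m2 at 44 (size 16, align 2) → ends 60
m5 at 60 (size 8, align 2) → ends 68
m12 at 68 (size 1, align 1) → ends 69
tail pad 1 to reach multiple of 2
total 70 bytes, alignment 2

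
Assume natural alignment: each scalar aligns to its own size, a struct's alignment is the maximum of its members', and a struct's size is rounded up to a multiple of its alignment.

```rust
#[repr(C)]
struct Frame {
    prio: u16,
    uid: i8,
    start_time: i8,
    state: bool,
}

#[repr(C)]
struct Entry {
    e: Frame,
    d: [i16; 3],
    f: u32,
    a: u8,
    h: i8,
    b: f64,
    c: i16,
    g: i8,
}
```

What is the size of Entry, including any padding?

40

Frame: 0..2  prio  (2B, 2-aligned); 2..3  uid  (1B, 1-aligned); 3..4  start_time  (1B, 1-aligned); 4..5  state  (1B, 1-aligned); 5..6  -- tail padding (1B); sizeof = 6, alignof = 2
0..6  e  (6B, 2-aligned)
6..12  d  (6B, 2-aligned)
12..16  f  (4B, 4-aligned)
16..17  a  (1B, 1-aligned)
17..18  h  (1B, 1-aligned)
18..24  -- padding (6B)
24..32  b  (8B, 8-aligned)
32..34  c  (2B, 2-aligned)
34..35  g  (1B, 1-aligned)
35..40  -- tail padding (5B)
sizeof = 40, alignof = 8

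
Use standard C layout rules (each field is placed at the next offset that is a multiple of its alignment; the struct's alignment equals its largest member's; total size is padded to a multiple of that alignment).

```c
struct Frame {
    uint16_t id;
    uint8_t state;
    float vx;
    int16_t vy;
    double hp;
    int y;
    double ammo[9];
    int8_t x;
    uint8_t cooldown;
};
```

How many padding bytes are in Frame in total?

17

@0: id [2B, align 2] → 2
@2: state [1B, align 1] → 3
+1 pad (align 4)
@4: vx [4B, align 4] → 8
@8: vy [2B, align 2] → 10
+6 pad (align 8)
@16: hp [8B, align 8] → 24
@24: y [4B, align 4] → 28
+4 pad (align 8)
@32: ammo [72B, align 8] → 104
@104: x [1B, align 1] → 105
@105: cooldown [1B, align 1] → 106
+6 tail pad (align 8)
size 112, align 8
data bytes 95, size 112 → padding 17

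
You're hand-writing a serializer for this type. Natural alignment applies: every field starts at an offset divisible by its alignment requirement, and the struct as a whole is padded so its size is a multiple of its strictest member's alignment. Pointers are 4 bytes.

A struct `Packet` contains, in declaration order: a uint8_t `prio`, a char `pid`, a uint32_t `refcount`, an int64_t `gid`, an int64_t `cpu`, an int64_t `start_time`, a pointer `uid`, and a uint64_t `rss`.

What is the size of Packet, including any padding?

48

prio at 0 (size 1, align 1) → ends 1
pid at 1 (size 1, align 1) → ends 2
pad 2 to align 4 for refcount
refcount at 4 (size 4, align 4) → ends 8
gid at 8 (size 8, align 8) → ends 16
cpu at 16 (size 8, align 8) → ends 24
start_time at 24 (size 8, align 8) → ends 32
uid at 32 (size 4, align 4) → ends 36
pad 4 to align 8 for rss
rss at 40 (size 8, align 8) → ends 48
total 48 bytes, alignment 8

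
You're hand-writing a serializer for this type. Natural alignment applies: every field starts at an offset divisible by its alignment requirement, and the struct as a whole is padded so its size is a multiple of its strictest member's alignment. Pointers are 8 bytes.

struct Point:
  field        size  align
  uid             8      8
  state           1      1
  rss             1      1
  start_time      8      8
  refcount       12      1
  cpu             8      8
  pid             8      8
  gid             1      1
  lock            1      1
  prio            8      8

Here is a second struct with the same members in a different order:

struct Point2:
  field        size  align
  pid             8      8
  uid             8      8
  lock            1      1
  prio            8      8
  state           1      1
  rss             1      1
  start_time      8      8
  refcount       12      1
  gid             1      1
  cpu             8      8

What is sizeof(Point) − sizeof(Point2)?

0

@0: uid [8B, align 8] → 8
@8: state [1B, align 1] → 9
@9: rss [1B, align 1] → 10
+6 pad (align 8)
@16: start_time [8B, align 8] → 24
@24: refcount [12B, align 1] → 36
+4 pad (align 8)
@40: cpu [8B, align 8] → 48
@48: pid [8B, align 8] → 56
@56: gid [1B, align 1] → 57
@57: lock [1B, align 1] → 58
+6 pad (align 8)
@64: prio [8B, align 8] → 72
size 72, align 8
— Point2 —
@0: pid [8B, align 8] → 8
@8: uid [8B, align 8] → 16
@16: lock [1B, align 1] → 17
+7 pad (align 8)
@24: prio [8B, align 8] → 32
@32: state [1B, align 1] → 33
@33: rss [1B, align 1] → 34
+6 pad (align 8)
@40: start_time [8B, align 8] → 48
@48: refcount [12B, align 1] → 60
@60: gid [1B, align 1] → 61
+3 pad (align 8)
@64: cpu [8B, align 8] → 72
size 72, align 8
72 − 72 = 0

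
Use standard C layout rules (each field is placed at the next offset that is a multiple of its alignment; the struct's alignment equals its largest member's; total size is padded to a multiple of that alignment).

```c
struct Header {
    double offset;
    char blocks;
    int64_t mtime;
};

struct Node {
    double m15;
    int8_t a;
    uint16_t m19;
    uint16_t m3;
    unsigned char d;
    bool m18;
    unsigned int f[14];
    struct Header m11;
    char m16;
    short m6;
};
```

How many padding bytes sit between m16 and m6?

Header: @0: offset [8B, align 8] → 8; @8: blocks [1B, align 1] → 9; +7 pad (align 8); @16: mtime [8B, align 8] → 24; size 24, align 8
@0: m15 [8B, align 8] → 8
@8: a [1B, align 1] → 9
+1 pad (align 2)
@10: m19 [2B, align 2] → 12
@12: m3 [2B, align 2] → 14
@14: d [1B, align 1] → 15
@15: m18 [1B, align 1] → 16
@16: f [56B, align 4] → 72
@72: m11 [24B, align 8] → 96
@96: m16 [1B, align 1] → 97
+1 pad (align 2)
@98: m6 [2B, align 2] → 100

1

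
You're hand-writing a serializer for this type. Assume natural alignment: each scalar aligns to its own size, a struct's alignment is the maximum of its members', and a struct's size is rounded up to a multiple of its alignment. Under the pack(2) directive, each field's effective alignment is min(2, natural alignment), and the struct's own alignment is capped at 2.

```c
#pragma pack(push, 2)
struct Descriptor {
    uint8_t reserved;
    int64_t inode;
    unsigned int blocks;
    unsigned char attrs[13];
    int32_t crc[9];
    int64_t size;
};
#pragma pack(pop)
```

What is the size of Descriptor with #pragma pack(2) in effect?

72

@0: reserved [1B, align 1] → 1
+1 pad (align 2)
@2: inode [8B, align 2] → 10
@10: blocks [4B, align 2] → 14
@14: attrs [13B, align 1] → 27
+1 pad (align 2)
@28: crc [36B, align 2] → 64
@64: size [8B, align 2] → 72
size 72, align 2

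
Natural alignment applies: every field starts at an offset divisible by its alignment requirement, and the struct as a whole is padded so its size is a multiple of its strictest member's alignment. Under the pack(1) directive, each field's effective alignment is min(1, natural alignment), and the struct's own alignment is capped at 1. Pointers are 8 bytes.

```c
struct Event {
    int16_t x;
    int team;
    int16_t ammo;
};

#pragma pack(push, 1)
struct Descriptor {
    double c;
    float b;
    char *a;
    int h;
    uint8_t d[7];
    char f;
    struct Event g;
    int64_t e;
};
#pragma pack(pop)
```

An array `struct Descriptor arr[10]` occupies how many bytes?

Event: @0: x [2B, align 2] → 2; +2 pad (align 4); @4: team [4B, align 4] → 8; @8: ammo [2B, align 2] → 10; +2 tail pad (align 4); size 12, align 4
@0: c [8B, align 1] → 8
@8: b [4B, align 1] → 12
@12: a [8B, align 1] → 20
@20: h [4B, align 1] → 24
@24: d [7B, align 1] → 31
@31: f [1B, align 1] → 32
@32: g [12B, align 1] → 44
@44: e [8B, align 1] → 52
size 52, align 1
array of 10: 10 × 52 = 520

520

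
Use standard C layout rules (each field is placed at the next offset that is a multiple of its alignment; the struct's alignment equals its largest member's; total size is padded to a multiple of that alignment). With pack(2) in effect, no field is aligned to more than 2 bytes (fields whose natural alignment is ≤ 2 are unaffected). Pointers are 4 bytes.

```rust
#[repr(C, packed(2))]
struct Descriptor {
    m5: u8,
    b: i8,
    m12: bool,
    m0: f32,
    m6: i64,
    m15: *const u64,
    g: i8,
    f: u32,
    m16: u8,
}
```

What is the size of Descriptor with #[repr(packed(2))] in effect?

28

m5 at 0 (size 1, align 1) → ends 1
b at 1 (size 1, align 1) → ends 2
m12 at 2 (size 1, align 1) → ends 3
pad 1 to align 2 for m0
m0 at 4 (size 4, align 2) → ends 8
m6 at 8 (size 8, align 2) → ends 16
m15 at 16 (size 4, align 2) → ends 20
g at 20 (size 1, align 1) → ends 21
pad 1 to align 2 for f
f at 22 (size 4, align 2) → ends 26
m16 at 26 (size 1, align 1) → ends 27
tail pad 1 to reach multiple of 2
total 28 bytes, alignment 2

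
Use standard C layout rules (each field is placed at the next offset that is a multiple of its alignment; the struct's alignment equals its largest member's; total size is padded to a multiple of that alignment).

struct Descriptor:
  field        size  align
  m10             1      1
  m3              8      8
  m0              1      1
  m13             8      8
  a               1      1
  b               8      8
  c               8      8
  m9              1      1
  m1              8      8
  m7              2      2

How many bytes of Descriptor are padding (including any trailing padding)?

34

0..1  m10  (1B, 1-aligned)
1..8  -- padding (7B)
8..16  m3  (8B, 8-aligned)
16..17  m0  (1B, 1-aligned)
17..24  -- padding (7B)
24..32  m13  (8B, 8-aligned)
32..33  a  (1B, 1-aligned)
33..40  -- padding (7B)
40..48  b  (8B, 8-aligned)
48..56  c  (8B, 8-aligned)
56..57  m9  (1B, 1-aligned)
57..64  -- padding (7B)
64..72  m1  (8B, 8-aligned)
72..74  m7  (2B, 2-aligned)
74..80  -- tail padding (6B)
sizeof = 80, alignof = 8
data bytes 46, size 80 → padding 34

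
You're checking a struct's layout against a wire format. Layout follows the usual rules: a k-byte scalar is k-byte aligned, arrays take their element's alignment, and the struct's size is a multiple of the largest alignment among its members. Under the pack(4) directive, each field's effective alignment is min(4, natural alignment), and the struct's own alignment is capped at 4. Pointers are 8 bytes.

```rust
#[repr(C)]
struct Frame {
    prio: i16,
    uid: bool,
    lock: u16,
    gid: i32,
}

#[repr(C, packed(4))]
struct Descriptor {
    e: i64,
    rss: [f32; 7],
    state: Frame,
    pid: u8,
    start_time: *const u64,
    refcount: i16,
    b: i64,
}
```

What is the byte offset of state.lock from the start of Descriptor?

40

Frame: prio at 0 (size 2, align 2) → ends 2; uid at 2 (size 1, align 1) → ends 3; pad 1 to align 2 for lock; lock at 4 (size 2, align 2) → ends 6; pad 2 to align 4 for gid; gid at 8 (size 4, align 4) → ends 12; total 12 bytes, alignment 4
e at 0 (size 8, align 4) → ends 8
rss at 8 (size 28, align 4) → ends 36
state at 36 (size 12, align 4) → ends 48
within Frame: lock at 4
36 + 4 = 40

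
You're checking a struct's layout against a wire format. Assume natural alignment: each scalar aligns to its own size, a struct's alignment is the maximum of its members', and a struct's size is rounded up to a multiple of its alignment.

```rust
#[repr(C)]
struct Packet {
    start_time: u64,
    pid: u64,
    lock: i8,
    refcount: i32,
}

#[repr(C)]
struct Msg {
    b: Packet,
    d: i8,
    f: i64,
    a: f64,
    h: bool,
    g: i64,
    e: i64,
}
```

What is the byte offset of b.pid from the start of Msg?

8

Packet: start_time at 0 (size 8, align 8) → ends 8; pid at 8 (size 8, align 8) → ends 16; lock at 16 (size 1, align 1) → ends 17; pad 3 to align 4 for refcount; refcount at 20 (size 4, align 4) → ends 24; total 24 bytes, alignment 8
b at 0 (size 24, align 8) → ends 24
within Packet: pid at 8
0 + 8 = 8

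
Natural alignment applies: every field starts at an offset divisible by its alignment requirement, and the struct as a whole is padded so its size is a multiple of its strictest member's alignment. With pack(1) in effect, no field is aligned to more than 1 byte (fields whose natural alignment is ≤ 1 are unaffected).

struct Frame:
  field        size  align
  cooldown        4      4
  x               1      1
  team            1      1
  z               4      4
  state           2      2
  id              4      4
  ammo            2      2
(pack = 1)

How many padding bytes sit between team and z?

0..4  cooldown  (4B, 1-aligned)
4..5  x  (1B, 1-aligned)
5..6  team  (1B, 1-aligned)
6..10  z  (4B, 1-aligned)

0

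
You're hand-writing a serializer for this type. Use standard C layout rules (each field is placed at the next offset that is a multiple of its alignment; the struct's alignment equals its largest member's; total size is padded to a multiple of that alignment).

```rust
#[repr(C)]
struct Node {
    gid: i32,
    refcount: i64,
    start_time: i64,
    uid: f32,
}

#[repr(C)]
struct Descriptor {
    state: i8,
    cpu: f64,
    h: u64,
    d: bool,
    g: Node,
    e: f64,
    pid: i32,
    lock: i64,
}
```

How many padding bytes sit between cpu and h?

0

Node: gid at 0 (size 4, align 4) → ends 4; pad 4 to align 8 for refcount; refcount at 8 (size 8, align 8) → ends 16; start_time at 16 (size 8, align 8) → ends 24; uid at 24 (size 4, align 4) → ends 28; tail pad 4 to reach multiple of 8; total 32 bytes, alignment 8
state at 0 (size 1, align 1) → ends 1
pad 7 to align 8 for cpu
cpu at 8 (size 8, align 8) → ends 16
h at 16 (size 8, align 8) → ends 24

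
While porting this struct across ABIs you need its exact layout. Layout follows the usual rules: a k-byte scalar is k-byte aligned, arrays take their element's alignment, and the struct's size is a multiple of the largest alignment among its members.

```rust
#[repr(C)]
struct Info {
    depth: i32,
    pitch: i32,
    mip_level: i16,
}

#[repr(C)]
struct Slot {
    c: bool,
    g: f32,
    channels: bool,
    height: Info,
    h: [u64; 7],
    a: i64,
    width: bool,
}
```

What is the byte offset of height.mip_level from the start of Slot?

20

Info: 0..4  depth  (4B, 4-aligned); 4..8  pitch  (4B, 4-aligned); 8..10  mip_level  (2B, 2-aligned); 10..12  -- tail padding (2B); sizeof = 12, alignof = 4
0..1  c  (1B, 1-aligned)
1..4  -- padding (3B)
4..8  g  (4B, 4-aligned)
8..9  channels  (1B, 1-aligned)
9..12  -- padding (3B)
12..24  height  (12B, 4-aligned)
within Info: mip_level at 8
12 + 8 = 20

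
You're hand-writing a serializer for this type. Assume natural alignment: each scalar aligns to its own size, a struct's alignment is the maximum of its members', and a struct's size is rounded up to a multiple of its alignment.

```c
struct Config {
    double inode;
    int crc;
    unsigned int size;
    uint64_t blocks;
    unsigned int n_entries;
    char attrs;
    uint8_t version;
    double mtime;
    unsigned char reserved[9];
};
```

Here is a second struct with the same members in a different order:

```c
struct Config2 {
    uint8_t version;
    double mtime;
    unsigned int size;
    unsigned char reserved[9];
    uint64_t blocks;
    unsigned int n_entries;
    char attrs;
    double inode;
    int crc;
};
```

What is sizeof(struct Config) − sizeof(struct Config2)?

inode at 0 (size 8, align 8) → ends 8
crc at 8 (size 4, align 4) → ends 12
size at 12 (size 4, align 4) → ends 16
blocks at 16 (size 8, align 8) → ends 24
n_entries at 24 (size 4, align 4) → ends 28
attrs at 28 (size 1, align 1) → ends 29
version at 29 (size 1, align 1) → ends 30
pad 2 to align 8 for mtime
mtime at 32 (size 8, align 8) → ends 40
reserved at 40 (size 9, align 1) → ends 49
tail pad 7 to reach multiple of 8
total 56 bytes, alignment 8
— Config2 —
version at 0 (size 1, align 1) → ends 1
pad 7 to align 8 for mtime
mtime at 8 (size 8, align 8) → ends 16
size at 16 (size 4, align 4) → ends 20
reserved at 20 (size 9, align 1) → ends 29
pad 3 to align 8 for blocks
blocks at 32 (size 8, align 8) → ends 40
n_entries at 40 (size 4, align 4) → ends 44
attrs at 44 (size 1, align 1) → ends 45
pad 3 to align 8 for inode
inode at 48 (size 8, align 8) → ends 56
crc at 56 (size 4, align 4) → ends 60
tail pad 4 to reach multiple of 8
total 64 bytes, alignment 8
56 − 64 = -8

-8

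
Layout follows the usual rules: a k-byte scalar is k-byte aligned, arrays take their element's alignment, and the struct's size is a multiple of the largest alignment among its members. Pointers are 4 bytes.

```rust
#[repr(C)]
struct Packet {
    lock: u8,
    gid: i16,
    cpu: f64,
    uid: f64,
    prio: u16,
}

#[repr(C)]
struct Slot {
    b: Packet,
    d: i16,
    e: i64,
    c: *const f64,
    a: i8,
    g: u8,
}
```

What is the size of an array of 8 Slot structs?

Packet: @0: lock [1B, align 1] → 1; +1 pad (align 2); @2: gid [2B, align 2] → 4; +4 pad (align 8); @8: cpu [8B, align 8] → 16; @16: uid [8B, align 8] → 24; @24: prio [2B, align 2] → 26; +6 tail pad (align 8); size 32, align 8
@0: b [32B, align 8] → 32
@32: d [2B, align 2] → 34
+6 pad (align 8)
@40: e [8B, align 8] → 48
@48: c [4B, align 4] → 52
@52: a [1B, align 1] → 53
@53: g [1B, align 1] → 54
+2 tail pad (align 8)
size 56, align 8
array of 8: 8 × 56 = 448

448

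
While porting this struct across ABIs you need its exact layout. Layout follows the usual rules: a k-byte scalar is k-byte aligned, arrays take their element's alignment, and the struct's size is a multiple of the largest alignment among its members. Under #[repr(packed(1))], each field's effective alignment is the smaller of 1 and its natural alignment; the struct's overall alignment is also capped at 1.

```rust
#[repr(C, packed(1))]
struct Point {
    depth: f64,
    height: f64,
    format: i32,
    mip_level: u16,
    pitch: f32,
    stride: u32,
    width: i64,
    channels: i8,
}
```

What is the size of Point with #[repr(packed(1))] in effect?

39

@0: depth [8B, align 1] → 8
@8: height [8B, align 1] → 16
@16: format [4B, align 1] → 20
@20: mip_level [2B, align 1] → 22
@22: pitch [4B, align 1] → 26
@26: stride [4B, align 1] → 30
@30: width [8B, align 1] → 38
@38: channels [1B, align 1] → 39
size 39, align 1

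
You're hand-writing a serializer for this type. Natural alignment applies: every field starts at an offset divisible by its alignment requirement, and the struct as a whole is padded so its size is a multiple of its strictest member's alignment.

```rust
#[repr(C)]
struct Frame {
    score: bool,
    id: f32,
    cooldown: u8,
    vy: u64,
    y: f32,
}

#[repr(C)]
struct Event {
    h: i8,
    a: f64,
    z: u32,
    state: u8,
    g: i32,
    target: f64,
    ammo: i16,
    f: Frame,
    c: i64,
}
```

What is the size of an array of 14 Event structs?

1232

Frame: score at 0 (size 1, align 1) → ends 1; pad 3 to align 4 for id; id at 4 (size 4, align 4) → ends 8; cooldown at 8 (size 1, align 1) → ends 9; pad 7 to align 8 for vy; vy at 16 (size 8, align 8) → ends 24; y at 24 (size 4, align 4) → ends 28; tail pad 4 to reach multiple of 8; total 32 bytes, alignment 8
h at 0 (size 1, align 1) → ends 1
pad 7 to align 8 for a
a at 8 (size 8, align 8) → ends 16
z at 16 (size 4, align 4) → ends 20
state at 20 (size 1, align 1) → ends 21
pad 3 to align 4 for g
g at 24 (size 4, align 4) → ends 28
pad 4 to align 8 for target
target at 32 (size 8, align 8) → ends 40
ammo at 40 (size 2, align 2) → ends 42
pad 6 to align 8 for f
f at 48 (size 32, align 8) → ends 80
c at 80 (size 8, align 8) → ends 88
total 88 bytes, alignment 8
array of 14: 14 × 88 = 1232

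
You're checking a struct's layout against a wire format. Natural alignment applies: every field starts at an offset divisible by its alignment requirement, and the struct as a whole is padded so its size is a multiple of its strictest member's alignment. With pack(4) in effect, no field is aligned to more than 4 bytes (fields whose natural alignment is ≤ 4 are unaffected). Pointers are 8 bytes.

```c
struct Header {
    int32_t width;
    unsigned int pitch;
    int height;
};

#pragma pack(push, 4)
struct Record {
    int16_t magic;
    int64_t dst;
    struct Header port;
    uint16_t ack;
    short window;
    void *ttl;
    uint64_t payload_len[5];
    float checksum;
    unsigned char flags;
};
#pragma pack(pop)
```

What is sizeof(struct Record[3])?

Header: @0: width [4B, align 4] → 4; @4: pitch [4B, align 4] → 8; @8: height [4B, align 4] → 12; size 12, align 4
@0: magic [2B, align 2] → 2
+2 pad (align 4)
@4: dst [8B, align 4] → 12
@12: port [12B, align 4] → 24
@24: ack [2B, align 2] → 26
@26: window [2B, align 2] → 28
@28: ttl [8B, align 4] → 36
@36: payload_len [40B, align 4] → 76
@76: checksum [4B, align 4] → 80
@80: flags [1B, align 1] → 81
+3 tail pad (align 4)
size 84, align 4
array of 3: 3 × 84 = 252

252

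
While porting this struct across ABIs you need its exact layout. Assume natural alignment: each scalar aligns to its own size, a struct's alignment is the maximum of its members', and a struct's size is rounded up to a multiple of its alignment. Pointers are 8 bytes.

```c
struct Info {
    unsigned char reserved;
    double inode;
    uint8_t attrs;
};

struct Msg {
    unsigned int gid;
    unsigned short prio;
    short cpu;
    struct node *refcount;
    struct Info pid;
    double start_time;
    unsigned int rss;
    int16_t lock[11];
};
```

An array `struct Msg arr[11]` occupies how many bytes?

Info: @0: reserved [1B, align 1] → 1; +7 pad (align 8); @8: inode [8B, align 8] → 16; @16: attrs [1B, align 1] → 17; +7 tail pad (align 8); size 24, align 8
@0: gid [4B, align 4] → 4
@4: prio [2B, align 2] → 6
@6: cpu [2B, align 2] → 8
@8: refcount [8B, align 8] → 16
@16: pid [24B, align 8] → 40
@40: start_time [8B, align 8] → 48
@48: rss [4B, align 4] → 52
@52: lock [22B, align 2] → 74
+6 tail pad (align 8)
size 80, align 8
array of 11: 11 × 80 = 880

880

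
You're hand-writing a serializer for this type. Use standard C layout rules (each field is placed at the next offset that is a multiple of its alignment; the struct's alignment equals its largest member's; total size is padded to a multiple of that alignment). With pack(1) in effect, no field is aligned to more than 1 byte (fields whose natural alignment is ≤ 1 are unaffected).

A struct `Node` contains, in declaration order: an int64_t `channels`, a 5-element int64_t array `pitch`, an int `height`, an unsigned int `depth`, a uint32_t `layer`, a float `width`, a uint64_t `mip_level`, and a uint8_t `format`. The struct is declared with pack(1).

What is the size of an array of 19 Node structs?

channels at 0 (size 8, align 1) → ends 8
pitch at 8 (size 40, align 1) → ends 48
height at 48 (size 4, align 1) → ends 52
depth at 52 (size 4, align 1) → ends 56
layer at 56 (size 4, align 1) → ends 60
width at 60 (size 4, align 1) → ends 64
mip_level at 64 (size 8, align 1) → ends 72
format at 72 (size 1, align 1) → ends 73
total 73 bytes, alignment 1
array of 19: 19 × 73 = 1387

1387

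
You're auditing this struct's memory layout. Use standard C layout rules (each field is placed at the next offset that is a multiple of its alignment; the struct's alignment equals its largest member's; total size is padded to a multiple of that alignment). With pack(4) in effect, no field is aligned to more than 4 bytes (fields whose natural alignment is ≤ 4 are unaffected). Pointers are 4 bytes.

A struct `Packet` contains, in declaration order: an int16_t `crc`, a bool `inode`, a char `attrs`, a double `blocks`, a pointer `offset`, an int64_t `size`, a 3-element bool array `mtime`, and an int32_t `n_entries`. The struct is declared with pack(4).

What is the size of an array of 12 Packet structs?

@0: crc [2B, align 2] → 2
@2: inode [1B, align 1] → 3
@3: attrs [1B, align 1] → 4
@4: blocks [8B, align 4] → 12
@12: offset [4B, align 4] → 16
@16: size [8B, align 4] → 24
@24: mtime [3B, align 1] → 27
+1 pad (align 4)
@28: n_entries [4B, align 4] → 32
size 32, align 4
array of 12: 12 × 32 = 384

384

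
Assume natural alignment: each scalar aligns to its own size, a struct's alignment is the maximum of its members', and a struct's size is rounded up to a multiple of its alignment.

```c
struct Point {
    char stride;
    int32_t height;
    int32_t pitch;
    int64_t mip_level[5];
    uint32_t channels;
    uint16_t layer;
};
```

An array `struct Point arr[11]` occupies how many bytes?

@0: stride [1B, align 1] → 1
+3 pad (align 4)
@4: height [4B, align 4] → 8
@8: pitch [4B, align 4] → 12
+4 pad (align 8)
@16: mip_level [40B, align 8] → 56
@56: channels [4B, align 4] → 60
@60: layer [2B, align 2] → 62
+2 tail pad (align 8)
size 64, align 8
array of 11: 11 × 64 = 704

704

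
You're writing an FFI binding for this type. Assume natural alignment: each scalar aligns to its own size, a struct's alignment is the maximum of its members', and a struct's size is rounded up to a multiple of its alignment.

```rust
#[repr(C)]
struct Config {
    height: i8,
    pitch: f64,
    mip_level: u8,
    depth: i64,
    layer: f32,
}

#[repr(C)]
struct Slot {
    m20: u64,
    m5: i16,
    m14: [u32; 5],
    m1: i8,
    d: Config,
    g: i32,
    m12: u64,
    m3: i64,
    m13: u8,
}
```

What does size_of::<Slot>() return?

112 bytes

Config: height at 0 (size 1, align 1) → ends 1; pad 7 to align 8 for pitch; pitch at 8 (size 8, align 8) → ends 16; mip_level at 16 (size 1, align 1) → ends 17; pad 7 to align 8 for depth; depth at 24 (size 8, align 8) → ends 32; layer at 32 (size 4, align 4) → ends 36; tail pad 4 to reach multiple of 8; total 40 bytes, alignment 8
m20 at 0 (size 8, align 8) → ends 8
m5 at 8 (size 2, align 2) → ends 10
pad 2 to align 4 for m14
m14 at 12 (size 20, align 4) → ends 32
m1 at 32 (size 1, align 1) → ends 33
pad 7 to align 8 for d
d at 40 (size 40, align 8) → ends 80
g at 80 (size 4, align 4) → ends 84
pad 4 to align 8 for m12
m12 at 88 (size 8, align 8) → ends 96
m3 at 96 (size 8, align 8) → ends 104
m13 at 104 (size 1, align 1) → ends 105
tail pad 7 to reach multiple of 8
total 112 bytes, alignment 8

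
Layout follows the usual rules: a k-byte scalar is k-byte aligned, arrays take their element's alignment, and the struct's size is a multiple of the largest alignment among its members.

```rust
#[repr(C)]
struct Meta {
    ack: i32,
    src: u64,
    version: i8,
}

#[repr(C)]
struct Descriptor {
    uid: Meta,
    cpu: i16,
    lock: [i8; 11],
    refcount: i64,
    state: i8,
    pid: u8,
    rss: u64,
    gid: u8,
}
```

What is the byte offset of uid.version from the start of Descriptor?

Meta: 0..4  ack  (4B, 4-aligned); 4..8  -- padding (4B); 8..16  src  (8B, 8-aligned); 16..17  version  (1B, 1-aligned); 17..24  -- tail padding (7B); sizeof = 24, alignof = 8
0..24  uid  (24B, 8-aligned)
within Meta: version at 16
0 + 16 = 16

16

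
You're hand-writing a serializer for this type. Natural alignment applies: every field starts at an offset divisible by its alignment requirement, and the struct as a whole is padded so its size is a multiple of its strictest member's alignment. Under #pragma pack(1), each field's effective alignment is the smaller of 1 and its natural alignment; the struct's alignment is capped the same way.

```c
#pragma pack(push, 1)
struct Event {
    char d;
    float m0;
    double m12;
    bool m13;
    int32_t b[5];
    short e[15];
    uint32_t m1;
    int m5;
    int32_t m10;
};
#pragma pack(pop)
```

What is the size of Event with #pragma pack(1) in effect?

d at 0 (size 1, align 1) → ends 1
m0 at 1 (size 4, align 1) → ends 5
m12 at 5 (size 8, align 1) → ends 13
m13 at 13 (size 1, align 1) → ends 14
b at 14 (size 20, align 1) → ends 34
e at 34 (size 30, align 1) → ends 64
m1 at 64 (size 4, align 1) → ends 68
m5 at 68 (size 4, align 1) → ends 72
m10 at 72 (size 4, align 1) → ends 76
total 76 bytes, alignment 1

76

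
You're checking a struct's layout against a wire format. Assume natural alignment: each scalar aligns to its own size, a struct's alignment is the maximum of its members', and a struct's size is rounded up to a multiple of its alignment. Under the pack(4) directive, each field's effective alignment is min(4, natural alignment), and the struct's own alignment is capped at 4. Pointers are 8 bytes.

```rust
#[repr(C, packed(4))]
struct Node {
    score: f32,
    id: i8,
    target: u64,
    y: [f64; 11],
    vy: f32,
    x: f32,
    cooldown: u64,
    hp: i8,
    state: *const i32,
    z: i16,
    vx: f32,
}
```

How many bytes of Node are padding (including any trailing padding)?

score at 0 (size 4, align 4) → ends 4
id at 4 (size 1, align 1) → ends 5
pad 3 to align 4 for target
target at 8 (size 8, align 4) → ends 16
y at 16 (size 88, align 4) → ends 104
vy at 104 (size 4, align 4) → ends 108
x at 108 (size 4, align 4) → ends 112
cooldown at 112 (size 8, align 4) → ends 120
hp at 120 (size 1, align 1) → ends 121
pad 3 to align 4 for state
state at 124 (size 8, align 4) → ends 132
z at 132 (size 2, align 2) → ends 134
pad 2 to align 4 for vx
vx at 136 (size 4, align 4) → ends 140
total 140 bytes, alignment 4
data bytes 132, size 140 → padding 8

8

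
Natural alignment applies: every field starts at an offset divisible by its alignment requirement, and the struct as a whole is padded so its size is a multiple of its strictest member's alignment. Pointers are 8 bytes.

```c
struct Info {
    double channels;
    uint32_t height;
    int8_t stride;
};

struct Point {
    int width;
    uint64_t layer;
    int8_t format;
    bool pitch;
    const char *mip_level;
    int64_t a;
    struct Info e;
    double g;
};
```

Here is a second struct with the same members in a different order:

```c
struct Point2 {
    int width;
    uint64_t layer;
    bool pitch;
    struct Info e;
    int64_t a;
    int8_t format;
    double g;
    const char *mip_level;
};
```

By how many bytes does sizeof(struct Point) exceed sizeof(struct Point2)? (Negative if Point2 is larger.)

-8

Info: @0: channels [8B, align 8] → 8; @8: height [4B, align 4] → 12; @12: stride [1B, align 1] → 13; +3 tail pad (align 8); size 16, align 8
@0: width [4B, align 4] → 4
+4 pad (align 8)
@8: layer [8B, align 8] → 16
@16: format [1B, align 1] → 17
@17: pitch [1B, align 1] → 18
+6 pad (align 8)
@24: mip_level [8B, align 8] → 32
@32: a [8B, align 8] → 40
@40: e [16B, align 8] → 56
@56: g [8B, align 8] → 64
size 64, align 8
— Point2 —
@0: width [4B, align 4] → 4
+4 pad (align 8)
@8: layer [8B, align 8] → 16
@16: pitch [1B, align 1] → 17
+7 pad (align 8)
@24: e [16B, align 8] → 40
@40: a [8B, align 8] → 48
@48: format [1B, align 1] → 49
+7 pad (align 8)
@56: g [8B, align 8] → 64
@64: mip_level [8B, align 8] → 72
size 72, align 8
64 − 72 = -8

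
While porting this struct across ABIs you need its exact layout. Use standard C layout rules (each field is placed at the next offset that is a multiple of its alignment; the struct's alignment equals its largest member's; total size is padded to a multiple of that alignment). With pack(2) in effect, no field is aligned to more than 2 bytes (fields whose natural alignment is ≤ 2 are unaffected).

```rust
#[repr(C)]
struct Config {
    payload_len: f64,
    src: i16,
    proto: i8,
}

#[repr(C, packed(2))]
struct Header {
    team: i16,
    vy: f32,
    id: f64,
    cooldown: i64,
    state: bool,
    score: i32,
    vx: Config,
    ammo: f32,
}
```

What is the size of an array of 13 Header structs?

624

Config: 0..8  payload_len  (8B, 8-aligned); 8..10  src  (2B, 2-aligned); 10..11  proto  (1B, 1-aligned); 11..16  -- tail padding (5B); sizeof = 16, alignof = 8
0..2  team  (2B, 2-aligned)
2..6  vy  (4B, 2-aligned)
6..14  id  (8B, 2-aligned)
14..22  cooldown  (8B, 2-aligned)
22..23  state  (1B, 1-aligned)
23..24  -- padding (1B)
24..28  score  (4B, 2-aligned)
28..44  vx  (16B, 2-aligned)
44..48  ammo  (4B, 2-aligned)
sizeof = 48, alignof = 2
array of 13: 13 × 48 = 624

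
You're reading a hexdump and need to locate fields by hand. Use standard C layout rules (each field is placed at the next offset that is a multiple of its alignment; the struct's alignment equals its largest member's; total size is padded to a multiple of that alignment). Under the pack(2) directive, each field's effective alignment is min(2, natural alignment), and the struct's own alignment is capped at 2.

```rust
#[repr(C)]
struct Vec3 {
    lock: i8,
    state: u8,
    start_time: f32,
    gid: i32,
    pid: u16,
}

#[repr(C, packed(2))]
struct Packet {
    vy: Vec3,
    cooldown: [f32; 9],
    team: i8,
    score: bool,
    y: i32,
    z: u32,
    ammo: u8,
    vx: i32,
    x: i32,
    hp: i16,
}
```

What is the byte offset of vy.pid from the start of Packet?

Vec3: @0: lock [1B, align 1] → 1; @1: state [1B, align 1] → 2; +2 pad (align 4); @4: start_time [4B, align 4] → 8; @8: gid [4B, align 4] → 12; @12: pid [2B, align 2] → 14; +2 tail pad (align 4); size 16, align 4
@0: vy [16B, align 2] → 16
within Vec3: pid at 12
0 + 12 = 12

12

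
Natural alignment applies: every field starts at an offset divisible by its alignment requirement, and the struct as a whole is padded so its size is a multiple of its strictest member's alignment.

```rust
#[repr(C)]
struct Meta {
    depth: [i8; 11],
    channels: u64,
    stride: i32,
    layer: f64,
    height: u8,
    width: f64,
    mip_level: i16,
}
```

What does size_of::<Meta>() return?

0..11  depth  (11B, 1-aligned)
11..16  -- padding (5B)
16..24  channels  (8B, 8-aligned)
24..28  stride  (4B, 4-aligned)
28..32  -- padding (4B)
32..40  layer  (8B, 8-aligned)
40..41  height  (1B, 1-aligned)
41..48  -- padding (7B)
48..56  width  (8B, 8-aligned)
56..58  mip_level  (2B, 2-aligned)
58..64  -- tail padding (6B)
sizeof = 64, alignof = 8

64 bytes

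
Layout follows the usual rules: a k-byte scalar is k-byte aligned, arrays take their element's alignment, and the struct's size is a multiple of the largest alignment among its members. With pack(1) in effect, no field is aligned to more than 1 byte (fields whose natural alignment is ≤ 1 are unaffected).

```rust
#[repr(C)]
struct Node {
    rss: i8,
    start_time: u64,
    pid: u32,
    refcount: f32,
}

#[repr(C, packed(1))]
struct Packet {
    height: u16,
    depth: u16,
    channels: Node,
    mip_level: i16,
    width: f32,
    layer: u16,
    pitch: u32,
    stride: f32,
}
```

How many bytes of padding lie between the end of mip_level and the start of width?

Node: 0..1  rss  (1B, 1-aligned); 1..8  -- padding (7B); 8..16  start_time  (8B, 8-aligned); 16..20  pid  (4B, 4-aligned); 20..24  refcount  (4B, 4-aligned); sizeof = 24, alignof = 8
0..2  height  (2B, 1-aligned)
2..4  depth  (2B, 1-aligned)
4..28  channels  (24B, 1-aligned)
28..30  mip_level  (2B, 1-aligned)
30..34  width  (4B, 1-aligned)

0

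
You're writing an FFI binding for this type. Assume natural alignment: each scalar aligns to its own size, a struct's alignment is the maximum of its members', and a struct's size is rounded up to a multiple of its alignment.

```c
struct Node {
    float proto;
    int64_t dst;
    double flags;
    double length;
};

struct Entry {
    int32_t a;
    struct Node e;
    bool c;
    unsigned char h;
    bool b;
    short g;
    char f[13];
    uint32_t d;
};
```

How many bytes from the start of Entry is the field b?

Node: @0: proto [4B, align 4] → 4; +4 pad (align 8); @8: dst [8B, align 8] → 16; @16: flags [8B, align 8] → 24; @24: length [8B, align 8] → 32; size 32, align 8
@0: a [4B, align 4] → 4
+4 pad (align 8)
@8: e [32B, align 8] → 40
@40: c [1B, align 1] → 41
@41: h [1B, align 1] → 42
@42: b [1B, align 1] → 43

42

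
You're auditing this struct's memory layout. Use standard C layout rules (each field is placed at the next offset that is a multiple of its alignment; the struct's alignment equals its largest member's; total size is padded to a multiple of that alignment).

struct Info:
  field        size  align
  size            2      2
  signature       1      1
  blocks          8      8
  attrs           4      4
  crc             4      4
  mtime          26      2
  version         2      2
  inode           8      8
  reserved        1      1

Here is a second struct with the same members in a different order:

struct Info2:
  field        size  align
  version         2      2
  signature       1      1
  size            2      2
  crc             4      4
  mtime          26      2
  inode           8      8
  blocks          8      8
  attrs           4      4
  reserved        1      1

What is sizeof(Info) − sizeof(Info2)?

0..2  size  (2B, 2-aligned)
2..3  signature  (1B, 1-aligned)
3..8  -- padding (5B)
8..16  blocks  (8B, 8-aligned)
16..20  attrs  (4B, 4-aligned)
20..24  crc  (4B, 4-aligned)
24..50  mtime  (26B, 2-aligned)
50..52  version  (2B, 2-aligned)
52..56  -- padding (4B)
56..64  inode  (8B, 8-aligned)
64..65  reserved  (1B, 1-aligned)
65..72  -- tail padding (7B)
sizeof = 72, alignof = 8
— Info2 —
0..2  version  (2B, 2-aligned)
2..3  signature  (1B, 1-aligned)
3..4  -- padding (1B)
4..6  size  (2B, 2-aligned)
6..8  -- padding (2B)
8..12  crc  (4B, 4-aligned)
12..38  mtime  (26B, 2-aligned)
38..40  -- padding (2B)
40..48  inode  (8B, 8-aligned)
48..56  blocks  (8B, 8-aligned)
56..60  attrs  (4B, 4-aligned)
60..61  reserved  (1B, 1-aligned)
61..64  -- tail padding (3B)
sizeof = 64, alignof = 8
72 − 64 = 8

8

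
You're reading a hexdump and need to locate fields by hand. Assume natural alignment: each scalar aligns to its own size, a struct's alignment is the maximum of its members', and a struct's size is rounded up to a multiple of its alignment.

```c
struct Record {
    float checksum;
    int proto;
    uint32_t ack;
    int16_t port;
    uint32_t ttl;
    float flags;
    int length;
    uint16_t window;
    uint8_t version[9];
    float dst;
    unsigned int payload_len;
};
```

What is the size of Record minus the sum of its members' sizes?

0..4  checksum  (4B, 4-aligned)
4..8  proto  (4B, 4-aligned)
8..12  ack  (4B, 4-aligned)
12..14  port  (2B, 2-aligned)
14..16  -- padding (2B)
16..20  ttl  (4B, 4-aligned)
20..24  flags  (4B, 4-aligned)
24..28  length  (4B, 4-aligned)
28..30  window  (2B, 2-aligned)
30..39  version  (9B, 1-aligned)
39..40  -- padding (1B)
40..44  dst  (4B, 4-aligned)
44..48  payload_len  (4B, 4-aligned)
sizeof = 48, alignof = 4
data bytes 45, size 48 → padding 3

3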